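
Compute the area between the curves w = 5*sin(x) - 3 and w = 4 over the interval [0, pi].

-10 + 7*pi

On [0, pi], (5*sin(x) - 3) - (4) = 5*sin(x) - 7 is ≤ 0 throughout, so the area is a single integral of |5*sin(x) - 7|.
∫[0,pi] (5*sin(x) - 7) dx = 10 - 7*pi; the area of that piece is -10 + 7*pi.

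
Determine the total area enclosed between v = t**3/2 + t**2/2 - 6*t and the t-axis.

The curve meets the t-axis where t**3/2 + t**2/2 - 6*t = 0, i.e. t*(t - 3)*(t + 4)/2 = 0, at t = -4, 0, 3.
On [-4, 0] the curve lies above the axis; ∫[-4,0] (t**3/2 + t**2/2 - 6*t) dt = 80/3, giving area 80/3.
On [0, 3] the curve lies below the axis; ∫[0,3] (t**3/2 + t**2/2 - 6*t) dt = -99/8, giving area 99/8.
Total area = 80/3 + 99/8 = 937/24.

937/24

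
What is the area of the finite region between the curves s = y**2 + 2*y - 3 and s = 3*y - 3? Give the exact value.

Both boundary curves give s as a function of y, so integrate with respect to y. Setting them equal: y**2 - y = 0, i.e. y*(y - 1) = 0, so they meet at y = 0, 1.
For y in [0, 1], s = y**2 + 2*y - 3 is on the left; area = ∫[0,1] (-(y**2 - y)) dy = 1/6.

1/6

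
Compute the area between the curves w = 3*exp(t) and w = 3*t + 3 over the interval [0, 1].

-15/2 + 3*exp(1)

On [0, 1], (3*exp(t)) - (3*t + 3) = -3*t + 3*exp(t) - 3 is ≥ 0 throughout, so the area is a single integral of |-3*t + 3*exp(t) - 3|.
∫[0,1] (-3*t + 3*exp(t) - 3) dt = -15/2 + 3*exp(1).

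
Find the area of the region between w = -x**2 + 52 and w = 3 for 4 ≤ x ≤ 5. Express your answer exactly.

On [4, 5], (-x**2 + 52) - (3) = -x**2 + 49 is ≥ 0 throughout, so the area is a single integral of |-x**2 + 49|.
∫[4,5] (-x**2 + 49) dx = 86/3.

86/3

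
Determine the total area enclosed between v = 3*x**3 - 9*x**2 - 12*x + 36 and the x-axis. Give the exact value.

The curve meets the x-axis where 3*x**3 - 9*x**2 - 12*x + 36 = 0, i.e. 3*(x - 3)*(x - 2)*(x + 2) = 0, at x = -2, 2, 3.
On [-2, 2] the curve lies above the axis; ∫[-2,2] (3*x**3 - 9*x**2 - 12*x + 36) dx = 96, giving area 96.
On [2, 3] the curve lies below the axis; ∫[2,3] (3*x**3 - 9*x**2 - 12*x + 36) dx = -9/4, giving area 9/4.
Total area = 96 + 9/4 = 393/4.

393/4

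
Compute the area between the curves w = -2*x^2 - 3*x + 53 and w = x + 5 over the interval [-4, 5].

928/3

The difference (-2*x^2 - 3*x + 53) - (x + 5) = -2*x^2 - 4*x + 48 changes sign at x = 4 inside [-4, 5], so split the integral there.
∫[-4,4] (-2*x^2 - 4*x + 48) dx = 896/3.
∫[4,5] (-2*x^2 - 4*x + 48) dx = -32/3; the area of that piece is 32/3.
Total area = 896/3 + 32/3 = 928/3.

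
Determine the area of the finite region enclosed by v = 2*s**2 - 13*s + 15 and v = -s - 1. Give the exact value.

Set the curves equal: 2*s**2 - 13*s + 15 = -s - 1, so 2*s**2 - 12*s + 16 = 0, which factors as 2*(s - 4)*(s - 2) = 0. The curves meet at s = 2, 4.
On [2, 4], v = -s - 1 is on top; that piece has area ∫[2,4] (-(2*s**2 - 12*s + 16)) ds = 8/3.

8/3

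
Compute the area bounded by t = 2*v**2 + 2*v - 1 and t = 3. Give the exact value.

Both boundary curves give t as a function of v, so integrate with respect to v. Setting them equal: 2*v**2 + 2*v - 4 = 0, i.e. 2*(v - 1)*(v + 2) = 0, so they meet at v = -2, 1.
For v in [-2, 1], t = 2*v**2 + 2*v - 1 is on the left; area = ∫[-2,1] (-(2*v**2 + 2*v - 4)) dv = 9.

9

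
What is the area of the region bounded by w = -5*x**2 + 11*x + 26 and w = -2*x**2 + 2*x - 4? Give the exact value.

343/2

Set the curves equal: -5*x**2 + 11*x + 26 = -2*x**2 + 2*x - 4, so -3*x**2 + 9*x + 30 = 0, which factors as -3*(x - 5)*(x + 2) = 0. The curves meet at x = -2, 5.
On [-2, 5], w = -5*x**2 + 11*x + 26 is on top; that piece has area ∫[-2,5] (-3*x**2 + 9*x + 30) dx = 343/2.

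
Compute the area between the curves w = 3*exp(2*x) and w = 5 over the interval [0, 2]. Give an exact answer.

-27/2 - 11*log(3)/2 + log(15)/2 + 9*log(5)/2 + 3*exp(4)/2

The difference (3*exp(2*x)) - (5) = 3*exp(2*x) - 5 changes sign at x = -log(3)/2 + log(5)/2 inside [0, 2], so split the integral there.
∫[0,-log(3)/2 + log(5)/2] (3*exp(2*x) - 5) dx = log(9*sqrt(15)/125) + 1; the area of that piece is -1 + log(25*sqrt(15)/27).
∫[-log(3)/2 + log(5)/2,2] (3*exp(2*x) - 5) dx = -25/2 - 5*log(3)/2 + 5*log(5)/2 + 3*exp(4)/2.
Total area = (-1 + log(25*sqrt(15)/27)) + (-25/2 - 5*log(3)/2 + 5*log(5)/2 + 3*exp(4)/2) = -27/2 - 11*log(3)/2 + log(15)/2 + 9*log(5)/2 + 3*exp(4)/2.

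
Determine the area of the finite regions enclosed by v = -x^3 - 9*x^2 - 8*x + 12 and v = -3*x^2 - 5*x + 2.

81/2

Set the curves equal: -x^3 - 9*x^2 - 8*x + 12 = -3*x^2 - 5*x + 2, so -x^3 - 6*x^2 - 3*x + 10 = 0, which factors as -(x - 1)*(x + 2)*(x + 5) = 0. The curves meet at x = -5, -2, 1.
On [-5, -2], v = -3*x^2 - 5*x + 2 is on top; that piece has area ∫[-5,-2] (-(-x^3 - 6*x^2 - 3*x + 10)) dx = 81/4.
On [-2, 1], v = -x^3 - 9*x^2 - 8*x + 12 is on top; that piece has area ∫[-2,1] (-x^3 - 6*x^2 - 3*x + 10) dx = 81/4.
Total enclosed area = 81/4 + 81/4 = 81/2.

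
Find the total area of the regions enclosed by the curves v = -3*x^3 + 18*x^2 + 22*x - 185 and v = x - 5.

Set the curves equal: -3*x^3 + 18*x^2 + 22*x - 185 = x - 5, so -3*x^3 + 18*x^2 + 21*x - 180 = 0, which factors as -3*(x - 5)*(x - 4)*(x + 3) = 0. The curves meet at x = -3, 4, 5.
On [-3, 4], v = x - 5 is on top; that piece has area ∫[-3,4] (-(-3*x^3 + 18*x^2 + 21*x - 180)) dx = 3087/4.
On [4, 5], v = -3*x^3 + 18*x^2 + 22*x - 185 is on top; that piece has area ∫[4,5] (-3*x^3 + 18*x^2 + 21*x - 180) dx = 15/4.
Total enclosed area = 3087/4 + 15/4 = 1551/2.

1551/2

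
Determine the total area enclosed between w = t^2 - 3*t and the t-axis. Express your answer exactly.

The curve meets the t-axis where t^2 - 3*t = 0, i.e. t*(t - 3) = 0, at t = 0, 3.
On [0, 3] the curve lies below the axis; ∫[0,3] (t^2 - 3*t) dt = -9/2, giving area 9/2.

9/2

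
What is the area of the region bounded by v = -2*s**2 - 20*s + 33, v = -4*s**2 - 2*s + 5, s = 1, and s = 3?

10

The difference (-2*s**2 - 20*s + 33) - (-4*s**2 - 2*s + 5) = 2*s**2 - 18*s + 28 changes sign at s = 2 inside [1, 3], so split the integral there.
∫[1,2] (2*s**2 - 18*s + 28) ds = 17/3.
∫[2,3] (2*s**2 - 18*s + 28) ds = -13/3; the area of that piece is 13/3.
Total area = 17/3 + 13/3 = 10.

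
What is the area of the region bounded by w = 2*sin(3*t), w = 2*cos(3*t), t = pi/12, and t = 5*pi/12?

4*sqrt(2)/3

On [pi/12, 5*pi/12], (2*sin(3*t)) - (2*cos(3*t)) = 2*sin(3*t) - 2*cos(3*t) is ≥ 0 throughout, so the area is a single integral of |2*sin(3*t) - 2*cos(3*t)|.
∫[pi/12,5*pi/12] (2*sin(3*t) - 2*cos(3*t)) dt = 4*sqrt(2)/3.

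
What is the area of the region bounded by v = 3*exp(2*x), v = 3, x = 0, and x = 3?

-21/2 + 3*exp(6)/2

On [0, 3], (3*exp(2*x)) - (3) = 3*exp(2*x) - 3 is ≥ 0 throughout, so the area is a single integral of |3*exp(2*x) - 3|.
∫[0,3] (3*exp(2*x) - 3) dx = -21/2 + 3*exp(6)/2.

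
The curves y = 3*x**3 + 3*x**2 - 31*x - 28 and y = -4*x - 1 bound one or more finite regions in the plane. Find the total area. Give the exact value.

148

Set the curves equal: 3*x**3 + 3*x**2 - 31*x - 28 = -4*x - 1, so 3*x**3 + 3*x**2 - 27*x - 27 = 0, which factors as 3*(x - 3)*(x + 1)*(x + 3) = 0. The curves meet at x = -3, -1, 3.
On [-3, -1], y = 3*x**3 + 3*x**2 - 31*x - 28 is on top; that piece has area ∫[-3,-1] (3*x**3 + 3*x**2 - 27*x - 27) dx = 20.
On [-1, 3], y = -4*x - 1 is on top; that piece has area ∫[-1,3] (-(3*x**3 + 3*x**2 - 27*x - 27)) dx = 128.
Total enclosed area = 20 + 128 = 148.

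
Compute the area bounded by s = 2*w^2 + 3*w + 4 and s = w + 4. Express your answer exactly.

Both boundary curves give s as a function of w, so integrate with respect to w. Setting them equal: 2*w^2 + 2*w = 0, i.e. 2*w*(w + 1) = 0, so they meet at w = -1, 0.
For w in [-1, 0], s = 2*w^2 + 3*w + 4 is on the left; area = ∫[-1,0] (-(2*w^2 + 2*w)) dw = 1/3.

1/3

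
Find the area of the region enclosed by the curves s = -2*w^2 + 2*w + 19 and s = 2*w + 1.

72

Both boundary curves give s as a function of w, so integrate with respect to w. Setting them equal: -2*w^2 + 18 = 0, i.e. -2*(w - 3)*(w + 3) = 0, so they meet at w = -3, 3.
For w in [-3, 3], s = -2*w^2 + 2*w + 19 is on the right; area = ∫[-3,3] (-2*w^2 + 18) dw = 72.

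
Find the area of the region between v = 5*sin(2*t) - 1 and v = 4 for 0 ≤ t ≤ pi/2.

On [0, pi/2], (5*sin(2*t) - 1) - (4) = 5*sin(2*t) - 5 is ≤ 0 throughout, so the area is a single integral of |5*sin(2*t) - 5|.
∫[0,pi/2] (5*sin(2*t) - 5) dt = 5 - 5*pi/2; the area of that piece is -5 + 5*pi/2.

-5 + 5*pi/2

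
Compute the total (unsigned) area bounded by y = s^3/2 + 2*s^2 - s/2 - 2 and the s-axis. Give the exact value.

The curve meets the s-axis where s^3/2 + 2*s^2 - s/2 - 2 = 0, i.e. (s - 1)*(s + 1)*(s + 4)/2 = 0, at s = -4, -1, 1.
On [-4, -1] the curve lies above the axis; ∫[-4,-1] (s^3/2 + 2*s^2 - s/2 - 2) ds = 63/8, giving area 63/8.
On [-1, 1] the curve lies below the axis; ∫[-1,1] (s^3/2 + 2*s^2 - s/2 - 2) ds = -8/3, giving area 8/3.
Total area = 63/8 + 8/3 = 253/24.

253/24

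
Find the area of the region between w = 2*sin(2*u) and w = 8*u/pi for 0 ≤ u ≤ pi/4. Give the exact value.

On [0, pi/4], (2*sin(2*u)) - (8*u/pi) = -8*u/pi + 2*sin(2*u) is ≥ 0 throughout, so the area is a single integral of |-8*u/pi + 2*sin(2*u)|.
∫[0,pi/4] (-8*u/pi + 2*sin(2*u)) du = 1 - pi/4.

1 - pi/4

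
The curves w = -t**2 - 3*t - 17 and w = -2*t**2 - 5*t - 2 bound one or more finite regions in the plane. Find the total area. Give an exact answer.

256/3

Set the curves equal: -t**2 - 3*t - 17 = -2*t**2 - 5*t - 2, so t**2 + 2*t - 15 = 0, which factors as (t - 3)*(t + 5) = 0. The curves meet at t = -5, 3.
On [-5, 3], w = -2*t**2 - 5*t - 2 is on top; that piece has area ∫[-5,3] (-(t**2 + 2*t - 15)) dt = 256/3.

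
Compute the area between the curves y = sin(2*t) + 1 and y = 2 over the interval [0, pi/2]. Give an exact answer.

On [0, pi/2], (sin(2*t) + 1) - (2) = sin(2*t) - 1 is ≤ 0 throughout, so the area is a single integral of |sin(2*t) - 1|.
∫[0,pi/2] (sin(2*t) - 1) dt = 1 - pi/2; the area of that piece is -1 + pi/2.

-1 + pi/2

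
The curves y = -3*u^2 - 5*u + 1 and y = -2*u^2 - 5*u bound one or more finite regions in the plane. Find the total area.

4/3

Set the curves equal: -3*u^2 - 5*u + 1 = -2*u^2 - 5*u, so -u^2 + 1 = 0, which factors as -(u - 1)*(u + 1) = 0. The curves meet at u = -1, 1.
On [-1, 1], y = -3*u^2 - 5*u + 1 is on top; that piece has area ∫[-1,1] (-u^2 + 1) du = 4/3.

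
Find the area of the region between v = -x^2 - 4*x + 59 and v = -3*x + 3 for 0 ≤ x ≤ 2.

322/3

On [0, 2], (-x^2 - 4*x + 59) - (-3*x + 3) = -x^2 - x + 56 is ≥ 0 throughout, so the area is a single integral of |-x^2 - x + 56|.
∫[0,2] (-x^2 - x + 56) dx = 322/3.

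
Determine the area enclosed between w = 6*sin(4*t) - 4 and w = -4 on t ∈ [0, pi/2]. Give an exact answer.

6

The difference (6*sin(4*t) - 4) - (-4) = 6*sin(4*t) changes sign at t = pi/4 inside [0, pi/2], so split the integral there.
∫[0,pi/4] (6*sin(4*t)) dt = 3.
∫[pi/4,pi/2] (6*sin(4*t)) dt = -3; the area of that piece is 3.
Total area = 3 + 3 = 6.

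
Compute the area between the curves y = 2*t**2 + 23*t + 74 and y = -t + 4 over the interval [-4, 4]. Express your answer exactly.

1936/3

On [-4, 4], (2*t**2 + 23*t + 74) - (-t + 4) = 2*t**2 + 24*t + 70 is ≥ 0 throughout, so the area is a single integral of |2*t**2 + 24*t + 70|.
∫[-4,4] (2*t**2 + 24*t + 70) dt = 1936/3.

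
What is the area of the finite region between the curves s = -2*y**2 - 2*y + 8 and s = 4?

9

Both boundary curves give s as a function of y, so integrate with respect to y. Setting them equal: -2*y**2 - 2*y + 4 = 0, i.e. -2*(y - 1)*(y + 2) = 0, so they meet at y = -2, 1.
For y in [-2, 1], s = -2*y**2 - 2*y + 8 is on the right; area = ∫[-2,1] (-2*y**2 - 2*y + 4) dy = 9.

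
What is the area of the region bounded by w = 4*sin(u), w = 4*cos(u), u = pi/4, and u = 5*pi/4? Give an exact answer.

8*sqrt(2)

On [pi/4, 5*pi/4], (4*sin(u)) - (4*cos(u)) = 4*sin(u) - 4*cos(u) is ≥ 0 throughout, so the area is a single integral of |4*sin(u) - 4*cos(u)|.
∫[pi/4,5*pi/4] (4*sin(u) - 4*cos(u)) du = 8*sqrt(2).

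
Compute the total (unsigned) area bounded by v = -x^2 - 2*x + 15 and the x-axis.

256/3

The curve meets the x-axis where -x^2 - 2*x + 15 = 0, i.e. -(x - 3)*(x + 5) = 0, at x = -5, 3.
On [-5, 3] the curve lies above the axis; ∫[-5,3] (-x^2 - 2*x + 15) dx = 256/3, giving area 256/3.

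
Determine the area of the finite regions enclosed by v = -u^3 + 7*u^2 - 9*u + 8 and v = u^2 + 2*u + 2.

Set the curves equal: -u^3 + 7*u^2 - 9*u + 8 = u^2 + 2*u + 2, so -u^3 + 6*u^2 - 11*u + 6 = 0, which factors as -(u - 3)*(u - 2)*(u - 1) = 0. The curves meet at u = 1, 2, 3.
On [1, 2], v = u^2 + 2*u + 2 is on top; that piece has area ∫[1,2] (-(-u^3 + 6*u^2 - 11*u + 6)) du = 1/4.
On [2, 3], v = -u^3 + 7*u^2 - 9*u + 8 is on top; that piece has area ∫[2,3] (-u^3 + 6*u^2 - 11*u + 6) du = 1/4.
Total enclosed area = 1/4 + 1/4 = 1/2.

1/2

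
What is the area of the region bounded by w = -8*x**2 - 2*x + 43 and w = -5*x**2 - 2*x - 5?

Set the curves equal: -8*x**2 - 2*x + 43 = -5*x**2 - 2*x - 5, so -3*x**2 + 48 = 0, which factors as -3*(x - 4)*(x + 4) = 0. The curves meet at x = -4, 4.
On [-4, 4], w = -8*x**2 - 2*x + 43 is on top; that piece has area ∫[-4,4] (-3*x**2 + 48) dx = 256.

256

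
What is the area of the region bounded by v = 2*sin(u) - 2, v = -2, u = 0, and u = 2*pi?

8

The difference (2*sin(u) - 2) - (-2) = 2*sin(u) changes sign at u = pi inside [0, 2*pi], so split the integral there.
∫[0,pi] (2*sin(u)) du = 4.
∫[pi,2*pi] (2*sin(u)) du = -4; the area of that piece is 4.
Total area = 4 + 4 = 8.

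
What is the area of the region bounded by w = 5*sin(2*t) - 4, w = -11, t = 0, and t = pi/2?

On [0, pi/2], (5*sin(2*t) - 4) - (-11) = 5*sin(2*t) + 7 is ≥ 0 throughout, so the area is a single integral of |5*sin(2*t) + 7|.
∫[0,pi/2] (5*sin(2*t) + 7) dt = 5 + 7*pi/2.

5 + 7*pi/2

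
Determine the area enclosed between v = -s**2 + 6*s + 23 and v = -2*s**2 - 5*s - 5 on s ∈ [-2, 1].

141/2

On [-2, 1], (-s**2 + 6*s + 23) - (-2*s**2 - 5*s - 5) = s**2 + 11*s + 28 is ≥ 0 throughout, so the area is a single integral of |s**2 + 11*s + 28|.
∫[-2,1] (s**2 + 11*s + 28) ds = 141/2.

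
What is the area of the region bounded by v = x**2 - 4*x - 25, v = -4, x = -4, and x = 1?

The difference (x**2 - 4*x - 25) - (-4) = x**2 - 4*x - 21 changes sign at x = -3 inside [-4, 1], so split the integral there.
∫[-4,-3] (x**2 - 4*x - 21) dx = 16/3.
∫[-3,1] (x**2 - 4*x - 21) dx = -176/3; the area of that piece is 176/3.
Total area = 16/3 + 176/3 = 64.

64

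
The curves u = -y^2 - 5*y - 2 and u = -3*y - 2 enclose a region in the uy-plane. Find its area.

4/3

Both boundary curves give u as a function of y, so integrate with respect to y. Setting them equal: -y^2 - 2*y = 0, i.e. -y*(y + 2) = 0, so they meet at y = -2, 0.
For y in [-2, 0], u = -y^2 - 5*y - 2 is on the right; area = ∫[-2,0] (-y^2 - 2*y) dy = 4/3.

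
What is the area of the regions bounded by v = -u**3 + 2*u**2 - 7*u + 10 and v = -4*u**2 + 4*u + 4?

Set the curves equal: -u**3 + 2*u**2 - 7*u + 10 = -4*u**2 + 4*u + 4, so -u**3 + 6*u**2 - 11*u + 6 = 0, which factors as -(u - 3)*(u - 2)*(u - 1) = 0. The curves meet at u = 1, 2, 3.
On [1, 2], v = -4*u**2 + 4*u + 4 is on top; that piece has area ∫[1,2] (-(-u**3 + 6*u**2 - 11*u + 6)) du = 1/4.
On [2, 3], v = -u**3 + 2*u**2 - 7*u + 10 is on top; that piece has area ∫[2,3] (-u**3 + 6*u**2 - 11*u + 6) du = 1/4.
Total enclosed area = 1/4 + 1/4 = 1/2.

1/2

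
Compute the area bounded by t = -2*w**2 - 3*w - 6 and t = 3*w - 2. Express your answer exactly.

Both boundary curves give t as a function of w, so integrate with respect to w. Setting them equal: -2*w**2 - 6*w - 4 = 0, i.e. -2*(w + 1)*(w + 2) = 0, so they meet at w = -2, -1.
For w in [-2, -1], t = -2*w**2 - 3*w - 6 is on the right; area = ∫[-2,-1] (-2*w**2 - 6*w - 4) dw = 1/3.

1/3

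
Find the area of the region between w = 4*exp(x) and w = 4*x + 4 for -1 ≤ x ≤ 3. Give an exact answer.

On [-1, 3], (4*exp(x)) - (4*x + 4) = -4*x + 4*exp(x) - 4 is ≥ 0 throughout, so the area is a single integral of |-4*x + 4*exp(x) - 4|.
∫[-1,3] (-4*x + 4*exp(x) - 4) dx = -32 - 4*exp(-1) + 4*exp(3).

-32 - 4*exp(-1) + 4*exp(3)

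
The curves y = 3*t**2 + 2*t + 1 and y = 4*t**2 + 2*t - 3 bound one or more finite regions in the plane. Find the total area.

Set the curves equal: 3*t**2 + 2*t + 1 = 4*t**2 + 2*t - 3, so -t**2 + 4 = 0, which factors as -(t - 2)*(t + 2) = 0. The curves meet at t = -2, 2.
On [-2, 2], y = 3*t**2 + 2*t + 1 is on top; that piece has area ∫[-2,2] (-t**2 + 4) dt = 32/3.

32/3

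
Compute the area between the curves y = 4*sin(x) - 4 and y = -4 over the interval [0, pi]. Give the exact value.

On [0, pi], (4*sin(x) - 4) - (-4) = 4*sin(x) is ≥ 0 throughout, so the area is a single integral of |4*sin(x)|.
∫[0,pi] (4*sin(x)) dx = 8.

8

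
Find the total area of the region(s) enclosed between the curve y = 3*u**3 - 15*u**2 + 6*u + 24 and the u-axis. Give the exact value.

253/4

The curve meets the u-axis where 3*u**3 - 15*u**2 + 6*u + 24 = 0, i.e. 3*(u - 4)*(u - 2)*(u + 1) = 0, at u = -1, 2, 4.
On [-1, 2] the curve lies above the axis; ∫[-1,2] (3*u**3 - 15*u**2 + 6*u + 24) du = 189/4, giving area 189/4.
On [2, 4] the curve lies below the axis; ∫[2,4] (3*u**3 - 15*u**2 + 6*u + 24) du = -16, giving area 16.
Total area = 189/4 + 16 = 253/4.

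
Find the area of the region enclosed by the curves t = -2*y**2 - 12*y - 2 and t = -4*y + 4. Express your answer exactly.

8/3

Both boundary curves give t as a function of y, so integrate with respect to y. Setting them equal: -2*y**2 - 8*y - 6 = 0, i.e. -2*(y + 1)*(y + 3) = 0, so they meet at y = -3, -1.
For y in [-3, -1], t = -2*y**2 - 12*y - 2 is on the right; area = ∫[-3,-1] (-2*y**2 - 8*y - 6) dy = 8/3.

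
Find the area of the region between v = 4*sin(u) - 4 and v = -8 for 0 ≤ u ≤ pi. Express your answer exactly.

8 + 4*pi

On [0, pi], (4*sin(u) - 4) - (-8) = 4*sin(u) + 4 is ≥ 0 throughout, so the area is a single integral of |4*sin(u) + 4|.
∫[0,pi] (4*sin(u) + 4) du = 8 + 4*pi.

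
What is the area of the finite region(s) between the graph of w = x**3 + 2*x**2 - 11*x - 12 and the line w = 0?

937/12

The curve meets the x-axis where x**3 + 2*x**2 - 11*x - 12 = 0, i.e. (x - 3)*(x + 1)*(x + 4) = 0, at x = -4, -1, 3.
On [-4, -1] the curve lies above the axis; ∫[-4,-1] (x**3 + 2*x**2 - 11*x - 12) dx = 99/4, giving area 99/4.
On [-1, 3] the curve lies below the axis; ∫[-1,3] (x**3 + 2*x**2 - 11*x - 12) dx = -160/3, giving area 160/3.
Total area = 99/4 + 160/3 = 937/12.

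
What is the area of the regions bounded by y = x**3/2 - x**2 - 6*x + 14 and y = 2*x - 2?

284/3

Set the curves equal: x**3/2 - x**2 - 6*x + 14 = 2*x - 2, so x**3/2 - x**2 - 8*x + 16 = 0, which factors as (x - 4)*(x - 2)*(x + 4)/2 = 0. The curves meet at x = -4, 2, 4.
On [-4, 2], y = x**3/2 - x**2 - 6*x + 14 is on top; that piece has area ∫[-4,2] (x**3/2 - x**2 - 8*x + 16) dx = 90.
On [2, 4], y = 2*x - 2 is on top; that piece has area ∫[2,4] (-(x**3/2 - x**2 - 8*x + 16)) dx = 14/3.
Total enclosed area = 90 + 14/3 = 284/3.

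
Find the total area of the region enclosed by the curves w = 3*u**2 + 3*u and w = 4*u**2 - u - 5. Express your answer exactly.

36

Set the curves equal: 3*u**2 + 3*u = 4*u**2 - u - 5, so -u**2 + 4*u + 5 = 0, which factors as -(u - 5)*(u + 1) = 0. The curves meet at u = -1, 5.
On [-1, 5], w = 3*u**2 + 3*u is on top; that piece has area ∫[-1,5] (-u**2 + 4*u + 5) du = 36.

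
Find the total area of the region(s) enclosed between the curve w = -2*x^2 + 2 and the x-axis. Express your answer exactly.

8/3

The curve meets the x-axis where -2*x^2 + 2 = 0, i.e. -2*(x - 1)*(x + 1) = 0, at x = -1, 1.
On [-1, 1] the curve lies above the axis; ∫[-1,1] (-2*x^2 + 2) dx = 8/3, giving area 8/3.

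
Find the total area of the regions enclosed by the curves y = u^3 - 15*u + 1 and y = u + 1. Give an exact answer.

128

Set the curves equal: u^3 - 15*u + 1 = u + 1, so u^3 - 16*u = 0, which factors as u*(u - 4)*(u + 4) = 0. The curves meet at u = -4, 0, 4.
On [-4, 0], y = u^3 - 15*u + 1 is on top; that piece has area ∫[-4,0] (u^3 - 16*u) du = 64.
On [0, 4], y = u + 1 is on top; that piece has area ∫[0,4] (-(u^3 - 16*u)) du = 64.
Total enclosed area = 64 + 64 = 128.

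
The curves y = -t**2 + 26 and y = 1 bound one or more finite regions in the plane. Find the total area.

Set the curves equal: -t**2 + 26 = 1, so -t**2 + 25 = 0, which factors as -(t - 5)*(t + 5) = 0. The curves meet at t = -5, 5.
On [-5, 5], y = -t**2 + 26 is on top; that piece has area ∫[-5,5] (-t**2 + 25) dt = 500/3.

500/3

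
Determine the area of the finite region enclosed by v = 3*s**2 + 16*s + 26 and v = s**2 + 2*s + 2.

1/3

Set the curves equal: 3*s**2 + 16*s + 26 = s**2 + 2*s + 2, so 2*s**2 + 14*s + 24 = 0, which factors as 2*(s + 3)*(s + 4) = 0. The curves meet at s = -4, -3.
On [-4, -3], v = s**2 + 2*s + 2 is on top; that piece has area ∫[-4,-3] (-(2*s**2 + 14*s + 24)) ds = 1/3.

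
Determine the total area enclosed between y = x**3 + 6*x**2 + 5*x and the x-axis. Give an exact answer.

The curve meets the x-axis where x**3 + 6*x**2 + 5*x = 0, i.e. x*(x + 1)*(x + 5) = 0, at x = -5, -1, 0.
On [-5, -1] the curve lies above the axis; ∫[-5,-1] (x**3 + 6*x**2 + 5*x) dx = 32, giving area 32.
On [-1, 0] the curve lies below the axis; ∫[-1,0] (x**3 + 6*x**2 + 5*x) dx = -3/4, giving area 3/4.
Total area = 32 + 3/4 = 131/4.

131/4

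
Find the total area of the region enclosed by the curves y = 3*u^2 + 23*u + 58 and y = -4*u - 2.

1/2

Set the curves equal: 3*u^2 + 23*u + 58 = -4*u - 2, so 3*u^2 + 27*u + 60 = 0, which factors as 3*(u + 4)*(u + 5) = 0. The curves meet at u = -5, -4.
On [-5, -4], y = -4*u - 2 is on top; that piece has area ∫[-5,-4] (-(3*u^2 + 27*u + 60)) du = 1/2.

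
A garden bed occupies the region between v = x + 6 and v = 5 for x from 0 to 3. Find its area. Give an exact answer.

On [0, 3], (x + 6) - (5) = x + 1 is ≥ 0 throughout, so the area is a single integral of |x + 1|.
∫[0,3] (x + 1) dx = 15/2.

15/2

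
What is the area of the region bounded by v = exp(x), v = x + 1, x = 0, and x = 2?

On [0, 2], (exp(x)) - (x + 1) = -x + exp(x) - 1 is ≥ 0 throughout, so the area is a single integral of |-x + exp(x) - 1|.
∫[0,2] (-x + exp(x) - 1) dx = -5 + exp(2).

-5 + exp(2)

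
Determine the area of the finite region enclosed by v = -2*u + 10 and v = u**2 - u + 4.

Set the curves equal: -2*u + 10 = u**2 - u + 4, so -u**2 - u + 6 = 0, which factors as -(u - 2)*(u + 3) = 0. The curves meet at u = -3, 2.
On [-3, 2], v = -2*u + 10 is on top; that piece has area ∫[-3,2] (-u**2 - u + 6) du = 125/6.

125/6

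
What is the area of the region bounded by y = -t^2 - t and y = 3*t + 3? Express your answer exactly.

4/3

Set the curves equal: -t^2 - t = 3*t + 3, so -t^2 - 4*t - 3 = 0, which factors as -(t + 1)*(t + 3) = 0. The curves meet at t = -3, -1.
On [-3, -1], y = -t^2 - t is on top; that piece has area ∫[-3,-1] (-t^2 - 4*t - 3) dt = 4/3.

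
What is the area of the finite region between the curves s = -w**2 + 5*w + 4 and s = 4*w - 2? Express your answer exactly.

Both boundary curves give s as a function of w, so integrate with respect to w. Setting them equal: -w**2 + w + 6 = 0, i.e. -(w - 3)*(w + 2) = 0, so they meet at w = -2, 3.
For w in [-2, 3], s = -w**2 + 5*w + 4 is on the right; area = ∫[-2,3] (-w**2 + w + 6) dw = 125/6.

125/6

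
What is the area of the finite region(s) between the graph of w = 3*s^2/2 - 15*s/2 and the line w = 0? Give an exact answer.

The curve meets the s-axis where 3*s^2/2 - 15*s/2 = 0, i.e. 3*s*(s - 5)/2 = 0, at s = 0, 5.
On [0, 5] the curve lies below the axis; ∫[0,5] (3*s^2/2 - 15*s/2) ds = -125/4, giving area 125/4.

125/4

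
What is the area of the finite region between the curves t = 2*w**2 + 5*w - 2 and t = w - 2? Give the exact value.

8/3

Both boundary curves give t as a function of w, so integrate with respect to w. Setting them equal: 2*w**2 + 4*w = 0, i.e. 2*w*(w + 2) = 0, so they meet at w = -2, 0.
For w in [-2, 0], t = 2*w**2 + 5*w - 2 is on the left; area = ∫[-2,0] (-(2*w**2 + 4*w)) dw = 8/3.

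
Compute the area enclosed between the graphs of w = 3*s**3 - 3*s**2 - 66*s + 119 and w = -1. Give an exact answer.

3901/4

Set the curves equal: 3*s**3 - 3*s**2 - 66*s + 119 = -1, so 3*s**3 - 3*s**2 - 66*s + 120 = 0, which factors as 3*(s - 4)*(s - 2)*(s + 5) = 0. The curves meet at s = -5, 2, 4.
On [-5, 2], w = 3*s**3 - 3*s**2 - 66*s + 119 is on top; that piece has area ∫[-5,2] (3*s**3 - 3*s**2 - 66*s + 120) ds = 3773/4.
On [2, 4], w = -1 is on top; that piece has area ∫[2,4] (-(3*s**3 - 3*s**2 - 66*s + 120)) ds = 32.
Total enclosed area = 3773/4 + 32 = 3901/4.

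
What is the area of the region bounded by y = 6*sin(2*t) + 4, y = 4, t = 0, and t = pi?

The difference (6*sin(2*t) + 4) - (4) = 6*sin(2*t) changes sign at t = pi/2 inside [0, pi], so split the integral there.
∫[0,pi/2] (6*sin(2*t)) dt = 6.
∫[pi/2,pi] (6*sin(2*t)) dt = -6; the area of that piece is 6.
Total area = 6 + 6 = 12.

12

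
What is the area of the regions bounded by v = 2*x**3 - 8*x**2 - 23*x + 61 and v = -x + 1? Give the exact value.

863/3

Set the curves equal: 2*x**3 - 8*x**2 - 23*x + 61 = -x + 1, so 2*x**3 - 8*x**2 - 22*x + 60 = 0, which factors as 2*(x - 5)*(x - 2)*(x + 3) = 0. The curves meet at x = -3, 2, 5.
On [-3, 2], v = 2*x**3 - 8*x**2 - 23*x + 61 is on top; that piece has area ∫[-3,2] (2*x**3 - 8*x**2 - 22*x + 60) dx = 1375/6.
On [2, 5], v = -x + 1 is on top; that piece has area ∫[2,5] (-(2*x**3 - 8*x**2 - 22*x + 60)) dx = 117/2.
Total enclosed area = 1375/6 + 117/2 = 863/3.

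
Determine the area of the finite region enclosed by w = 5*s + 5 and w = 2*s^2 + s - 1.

Set the curves equal: 5*s + 5 = 2*s^2 + s - 1, so -2*s^2 + 4*s + 6 = 0, which factors as -2*(s - 3)*(s + 1) = 0. The curves meet at s = -1, 3.
On [-1, 3], w = 5*s + 5 is on top; that piece has area ∫[-1,3] (-2*s^2 + 4*s + 6) ds = 64/3.

64/3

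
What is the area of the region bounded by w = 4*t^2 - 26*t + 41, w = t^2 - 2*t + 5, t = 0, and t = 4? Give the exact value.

The difference (4*t^2 - 26*t + 41) - (t^2 - 2*t + 5) = 3*t^2 - 24*t + 36 changes sign at t = 2 inside [0, 4], so split the integral there.
∫[0,2] (3*t^2 - 24*t + 36) dt = 32.
∫[2,4] (3*t^2 - 24*t + 36) dt = -16; the area of that piece is 16.
Total area = 32 + 16 = 48.

48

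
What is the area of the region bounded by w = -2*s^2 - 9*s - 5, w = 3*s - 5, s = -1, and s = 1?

The difference (-2*s^2 - 9*s - 5) - (3*s - 5) = -2*s^2 - 12*s changes sign at s = 0 inside [-1, 1], so split the integral there.
∫[-1,0] (-2*s^2 - 12*s) ds = 16/3.
∫[0,1] (-2*s^2 - 12*s) ds = -20/3; the area of that piece is 20/3.
Total area = 16/3 + 20/3 = 12.

12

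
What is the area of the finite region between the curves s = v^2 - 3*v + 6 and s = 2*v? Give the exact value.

1/6

Both boundary curves give s as a function of v, so integrate with respect to v. Setting them equal: v^2 - 5*v + 6 = 0, i.e. (v - 3)*(v - 2) = 0, so they meet at v = 2, 3.
For v in [2, 3], s = v^2 - 3*v + 6 is on the left; area = ∫[2,3] (-(v^2 - 5*v + 6)) dv = 1/6.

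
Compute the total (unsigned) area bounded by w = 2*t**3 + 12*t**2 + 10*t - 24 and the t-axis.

131/2

The curve meets the t-axis where 2*t**3 + 12*t**2 + 10*t - 24 = 0, i.e. 2*(t - 1)*(t + 3)*(t + 4) = 0, at t = -4, -3, 1.
On [-4, -3] the curve lies above the axis; ∫[-4,-3] (2*t**3 + 12*t**2 + 10*t - 24) dt = 3/2, giving area 3/2.
On [-3, 1] the curve lies below the axis; ∫[-3,1] (2*t**3 + 12*t**2 + 10*t - 24) dt = -64, giving area 64.
Total area = 3/2 + 64 = 131/2.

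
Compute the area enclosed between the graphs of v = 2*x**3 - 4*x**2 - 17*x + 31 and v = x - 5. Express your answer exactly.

443/3

Set the curves equal: 2*x**3 - 4*x**2 - 17*x + 31 = x - 5, so 2*x**3 - 4*x**2 - 18*x + 36 = 0, which factors as 2*(x - 3)*(x - 2)*(x + 3) = 0. The curves meet at x = -3, 2, 3.
On [-3, 2], v = 2*x**3 - 4*x**2 - 17*x + 31 is on top; that piece has area ∫[-3,2] (2*x**3 - 4*x**2 - 18*x + 36) dx = 875/6.
On [2, 3], v = x - 5 is on top; that piece has area ∫[2,3] (-(2*x**3 - 4*x**2 - 18*x + 36)) dx = 11/6.
Total enclosed area = 875/6 + 11/6 = 443/3.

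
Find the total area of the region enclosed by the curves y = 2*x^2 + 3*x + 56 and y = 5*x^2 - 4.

729/2

Set the curves equal: 2*x^2 + 3*x + 56 = 5*x^2 - 4, so -3*x^2 + 3*x + 60 = 0, which factors as -3*(x - 5)*(x + 4) = 0. The curves meet at x = -4, 5.
On [-4, 5], y = 2*x^2 + 3*x + 56 is on top; that piece has area ∫[-4,5] (-3*x^2 + 3*x + 60) dx = 729/2.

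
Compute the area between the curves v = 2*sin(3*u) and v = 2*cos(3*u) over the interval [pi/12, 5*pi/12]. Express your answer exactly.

On [pi/12, 5*pi/12], (2*sin(3*u)) - (2*cos(3*u)) = 2*sin(3*u) - 2*cos(3*u) is ≥ 0 throughout, so the area is a single integral of |2*sin(3*u) - 2*cos(3*u)|.
∫[pi/12,5*pi/12] (2*sin(3*u) - 2*cos(3*u)) du = 4*sqrt(2)/3.

4*sqrt(2)/3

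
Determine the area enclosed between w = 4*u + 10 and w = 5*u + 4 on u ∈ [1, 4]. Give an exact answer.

On [1, 4], (4*u + 10) - (5*u + 4) = -u + 6 is ≥ 0 throughout, so the area is a single integral of |-u + 6|.
∫[1,4] (-u + 6) du = 21/2.

21/2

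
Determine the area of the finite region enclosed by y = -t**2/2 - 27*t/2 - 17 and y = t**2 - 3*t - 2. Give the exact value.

27/4

Set the curves equal: -t**2/2 - 27*t/2 - 17 = t**2 - 3*t - 2, so -3*t**2/2 - 21*t/2 - 15 = 0, which factors as -3*(t + 2)*(t + 5)/2 = 0. The curves meet at t = -5, -2.
On [-5, -2], y = -t**2/2 - 27*t/2 - 17 is on top; that piece has area ∫[-5,-2] (-3*t**2/2 - 21*t/2 - 15) dt = 27/4.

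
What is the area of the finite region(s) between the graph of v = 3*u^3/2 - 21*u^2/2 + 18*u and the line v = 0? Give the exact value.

The curve meets the u-axis where 3*u^3/2 - 21*u^2/2 + 18*u = 0, i.e. 3*u*(u - 4)*(u - 3)/2 = 0, at u = 0, 3, 4.
On [0, 3] the curve lies above the axis; ∫[0,3] (3*u^3/2 - 21*u^2/2 + 18*u) du = 135/8, giving area 135/8.
On [3, 4] the curve lies below the axis; ∫[3,4] (3*u^3/2 - 21*u^2/2 + 18*u) du = -7/8, giving area 7/8.
Total area = 135/8 + 7/8 = 71/4.

71/4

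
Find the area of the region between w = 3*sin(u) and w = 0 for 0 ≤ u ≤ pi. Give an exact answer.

6

On [0, pi], (3*sin(u)) - (0) = 3*sin(u) is ≥ 0 throughout, so the area is a single integral of |3*sin(u)|.
∫[0,pi] (3*sin(u)) du = 6.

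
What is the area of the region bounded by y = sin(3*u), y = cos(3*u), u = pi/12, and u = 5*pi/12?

2*sqrt(2)/3

On [pi/12, 5*pi/12], (sin(3*u)) - (cos(3*u)) = sin(3*u) - cos(3*u) is ≥ 0 throughout, so the area is a single integral of |sin(3*u) - cos(3*u)|.
∫[pi/12,5*pi/12] (sin(3*u) - cos(3*u)) du = 2*sqrt(2)/3.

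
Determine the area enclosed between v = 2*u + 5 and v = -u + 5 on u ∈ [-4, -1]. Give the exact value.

On [-4, -1], (2*u + 5) - (-u + 5) = 3*u is ≤ 0 throughout, so the area is a single integral of |3*u|.
∫[-4,-1] (3*u) du = -45/2; the area of that piece is 45/2.

45/2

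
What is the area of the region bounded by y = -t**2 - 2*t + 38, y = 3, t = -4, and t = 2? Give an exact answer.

198

On [-4, 2], (-t**2 - 2*t + 38) - (3) = -t**2 - 2*t + 35 is ≥ 0 throughout, so the area is a single integral of |-t**2 - 2*t + 35|.
∫[-4,2] (-t**2 - 2*t + 35) dt = 198.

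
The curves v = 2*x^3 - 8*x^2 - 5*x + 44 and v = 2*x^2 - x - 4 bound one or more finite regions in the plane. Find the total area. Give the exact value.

443/3

Set the curves equal: 2*x^3 - 8*x^2 - 5*x + 44 = 2*x^2 - x - 4, so 2*x^3 - 10*x^2 - 4*x + 48 = 0, which factors as 2*(x - 4)*(x - 3)*(x + 2) = 0. The curves meet at x = -2, 3, 4.
On [-2, 3], v = 2*x^3 - 8*x^2 - 5*x + 44 is on top; that piece has area ∫[-2,3] (2*x^3 - 10*x^2 - 4*x + 48) dx = 875/6.
On [3, 4], v = 2*x^2 - x - 4 is on top; that piece has area ∫[3,4] (-(2*x^3 - 10*x^2 - 4*x + 48)) dx = 11/6.
Total enclosed area = 875/6 + 11/6 = 443/3.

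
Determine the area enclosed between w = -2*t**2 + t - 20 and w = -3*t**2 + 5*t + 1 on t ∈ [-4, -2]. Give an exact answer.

10

The difference (-2*t**2 + t - 20) - (-3*t**2 + 5*t + 1) = t**2 - 4*t - 21 changes sign at t = -3 inside [-4, -2], so split the integral there.
∫[-4,-3] (t**2 - 4*t - 21) dt = 16/3.
∫[-3,-2] (t**2 - 4*t - 21) dt = -14/3; the area of that piece is 14/3.
Total area = 16/3 + 14/3 = 10.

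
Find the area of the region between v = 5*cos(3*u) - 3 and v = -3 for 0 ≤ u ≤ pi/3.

The difference (5*cos(3*u) - 3) - (-3) = 5*cos(3*u) changes sign at u = pi/6 inside [0, pi/3], so split the integral there.
∫[0,pi/6] (5*cos(3*u)) du = 5/3.
∫[pi/6,pi/3] (5*cos(3*u)) du = -5/3; the area of that piece is 5/3.
Total area = 5/3 + 5/3 = 10/3.

10/3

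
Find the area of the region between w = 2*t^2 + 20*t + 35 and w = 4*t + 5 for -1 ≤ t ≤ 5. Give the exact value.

On [-1, 5], (2*t^2 + 20*t + 35) - (4*t + 5) = 2*t^2 + 16*t + 30 is ≥ 0 throughout, so the area is a single integral of |2*t^2 + 16*t + 30|.
∫[-1,5] (2*t^2 + 16*t + 30) dt = 456.

456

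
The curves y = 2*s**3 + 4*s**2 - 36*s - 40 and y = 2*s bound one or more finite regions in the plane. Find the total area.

Set the curves equal: 2*s**3 + 4*s**2 - 36*s - 40 = 2*s, so 2*s**3 + 4*s**2 - 38*s - 40 = 0, which factors as 2*(s - 4)*(s + 1)*(s + 5) = 0. The curves meet at s = -5, -1, 4.
On [-5, -1], y = 2*s**3 + 4*s**2 - 36*s - 40 is on top; that piece has area ∫[-5,-1] (2*s**3 + 4*s**2 - 38*s - 40) ds = 448/3.
On [-1, 4], y = 2*s is on top; that piece has area ∫[-1,4] (-(2*s**3 + 4*s**2 - 38*s - 40)) ds = 1625/6.
Total enclosed area = 448/3 + 1625/6 = 2521/6.

2521/6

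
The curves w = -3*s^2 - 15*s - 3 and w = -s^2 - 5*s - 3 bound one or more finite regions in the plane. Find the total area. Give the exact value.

Set the curves equal: -3*s^2 - 15*s - 3 = -s^2 - 5*s - 3, so -2*s^2 - 10*s = 0, which factors as -2*s*(s + 5) = 0. The curves meet at s = -5, 0.
On [-5, 0], w = -3*s^2 - 15*s - 3 is on top; that piece has area ∫[-5,0] (-2*s^2 - 10*s) ds = 125/3.

125/3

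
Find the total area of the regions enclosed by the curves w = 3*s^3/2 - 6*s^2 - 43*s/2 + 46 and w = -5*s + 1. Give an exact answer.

863/4

Set the curves equal: 3*s^3/2 - 6*s^2 - 43*s/2 + 46 = -5*s + 1, so 3*s^3/2 - 6*s^2 - 33*s/2 + 45 = 0, which factors as 3*(s - 5)*(s - 2)*(s + 3)/2 = 0. The curves meet at s = -3, 2, 5.
On [-3, 2], w = 3*s^3/2 - 6*s^2 - 43*s/2 + 46 is on top; that piece has area ∫[-3,2] (3*s^3/2 - 6*s^2 - 33*s/2 + 45) ds = 1375/8.
On [2, 5], w = -5*s + 1 is on top; that piece has area ∫[2,5] (-(3*s^3/2 - 6*s^2 - 33*s/2 + 45)) ds = 351/8.
Total enclosed area = 1375/8 + 351/8 = 863/4.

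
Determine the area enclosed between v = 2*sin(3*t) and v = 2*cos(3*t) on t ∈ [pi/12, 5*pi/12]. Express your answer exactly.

On [pi/12, 5*pi/12], (2*sin(3*t)) - (2*cos(3*t)) = 2*sin(3*t) - 2*cos(3*t) is ≥ 0 throughout, so the area is a single integral of |2*sin(3*t) - 2*cos(3*t)|.
∫[pi/12,5*pi/12] (2*sin(3*t) - 2*cos(3*t)) dt = 4*sqrt(2)/3.

4*sqrt(2)/3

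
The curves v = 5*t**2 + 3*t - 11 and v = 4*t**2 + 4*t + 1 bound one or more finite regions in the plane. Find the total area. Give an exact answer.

343/6

Set the curves equal: 5*t**2 + 3*t - 11 = 4*t**2 + 4*t + 1, so t**2 - t - 12 = 0, which factors as (t - 4)*(t + 3) = 0. The curves meet at t = -3, 4.
On [-3, 4], v = 4*t**2 + 4*t + 1 is on top; that piece has area ∫[-3,4] (-(t**2 - t - 12)) dt = 343/6.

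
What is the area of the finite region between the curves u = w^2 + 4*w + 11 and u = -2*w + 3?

4/3

Both boundary curves give u as a function of w, so integrate with respect to w. Setting them equal: w^2 + 6*w + 8 = 0, i.e. (w + 2)*(w + 4) = 0, so they meet at w = -4, -2.
For w in [-4, -2], u = w^2 + 4*w + 11 is on the left; area = ∫[-4,-2] (-(w^2 + 6*w + 8)) dw = 4/3.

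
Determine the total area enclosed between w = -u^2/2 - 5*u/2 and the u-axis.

125/12

The curve meets the u-axis where -u^2/2 - 5*u/2 = 0, i.e. -u*(u + 5)/2 = 0, at u = -5, 0.
On [-5, 0] the curve lies above the axis; ∫[-5,0] (-u^2/2 - 5*u/2) du = 125/12, giving area 125/12.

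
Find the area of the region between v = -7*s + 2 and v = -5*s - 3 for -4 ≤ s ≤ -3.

12

On [-4, -3], (-7*s + 2) - (-5*s - 3) = -2*s + 5 is ≥ 0 throughout, so the area is a single integral of |-2*s + 5|.
∫[-4,-3] (-2*s + 5) ds = 12.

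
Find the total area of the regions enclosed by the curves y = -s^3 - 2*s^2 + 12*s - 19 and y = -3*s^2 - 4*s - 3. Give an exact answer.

863/6

Set the curves equal: -s^3 - 2*s^2 + 12*s - 19 = -3*s^2 - 4*s - 3, so -s^3 + s^2 + 16*s - 16 = 0, which factors as -(s - 4)*(s - 1)*(s + 4) = 0. The curves meet at s = -4, 1, 4.
On [-4, 1], y = -3*s^2 - 4*s - 3 is on top; that piece has area ∫[-4,1] (-(-s^3 + s^2 + 16*s - 16)) ds = 1375/12.
On [1, 4], y = -s^3 - 2*s^2 + 12*s - 19 is on top; that piece has area ∫[1,4] (-s^3 + s^2 + 16*s - 16) ds = 117/4.
Total enclosed area = 1375/12 + 117/4 = 863/6.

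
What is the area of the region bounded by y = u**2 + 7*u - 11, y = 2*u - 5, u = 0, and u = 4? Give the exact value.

131/3

The difference (u**2 + 7*u - 11) - (2*u - 5) = u**2 + 5*u - 6 changes sign at u = 1 inside [0, 4], so split the integral there.
∫[0,1] (u**2 + 5*u - 6) du = -19/6; the area of that piece is 19/6.
∫[1,4] (u**2 + 5*u - 6) du = 81/2.
Total area = 19/6 + 81/2 = 131/3.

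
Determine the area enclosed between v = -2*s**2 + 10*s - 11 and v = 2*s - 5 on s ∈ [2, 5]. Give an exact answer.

The difference (-2*s**2 + 10*s - 11) - (2*s - 5) = -2*s**2 + 8*s - 6 changes sign at s = 3 inside [2, 5], so split the integral there.
∫[2,3] (-2*s**2 + 8*s - 6) ds = 4/3.
∫[3,5] (-2*s**2 + 8*s - 6) ds = -40/3; the area of that piece is 40/3.
Total area = 4/3 + 40/3 = 44/3.

44/3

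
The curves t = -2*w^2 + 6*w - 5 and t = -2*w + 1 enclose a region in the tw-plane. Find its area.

8/3

Both boundary curves give t as a function of w, so integrate with respect to w. Setting them equal: -2*w^2 + 8*w - 6 = 0, i.e. -2*(w - 3)*(w - 1) = 0, so they meet at w = 1, 3.
For w in [1, 3], t = -2*w^2 + 6*w - 5 is on the right; area = ∫[1,3] (-2*w^2 + 8*w - 6) dw = 8/3.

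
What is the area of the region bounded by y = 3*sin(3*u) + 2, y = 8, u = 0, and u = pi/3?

-2 + 2*pi

On [0, pi/3], (3*sin(3*u) + 2) - (8) = 3*sin(3*u) - 6 is ≤ 0 throughout, so the area is a single integral of |3*sin(3*u) - 6|.
∫[0,pi/3] (3*sin(3*u) - 6) du = 2 - 2*pi; the area of that piece is -2 + 2*pi.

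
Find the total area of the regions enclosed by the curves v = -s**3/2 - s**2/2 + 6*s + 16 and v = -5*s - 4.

3901/24

Set the curves equal: -s**3/2 - s**2/2 + 6*s + 16 = -5*s - 4, so -s**3/2 - s**2/2 + 11*s + 20 = 0, which factors as -(s - 5)*(s + 2)*(s + 4)/2 = 0. The curves meet at s = -4, -2, 5.
On [-4, -2], v = -5*s - 4 is on top; that piece has area ∫[-4,-2] (-(-s**3/2 - s**2/2 + 11*s + 20)) ds = 16/3.
On [-2, 5], v = -s**3/2 - s**2/2 + 6*s + 16 is on top; that piece has area ∫[-2,5] (-s**3/2 - s**2/2 + 11*s + 20) ds = 3773/24.
Total enclosed area = 16/3 + 3773/24 = 3901/24.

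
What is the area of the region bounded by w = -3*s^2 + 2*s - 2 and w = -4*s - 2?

4

Set the curves equal: -3*s^2 + 2*s - 2 = -4*s - 2, so -3*s^2 + 6*s = 0, which factors as -3*s*(s - 2) = 0. The curves meet at s = 0, 2.
On [0, 2], w = -3*s^2 + 2*s - 2 is on top; that piece has area ∫[0,2] (-3*s^2 + 6*s) ds = 4.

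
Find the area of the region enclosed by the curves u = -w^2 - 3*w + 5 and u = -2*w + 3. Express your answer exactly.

Both boundary curves give u as a function of w, so integrate with respect to w. Setting them equal: -w^2 - w + 2 = 0, i.e. -(w - 1)*(w + 2) = 0, so they meet at w = -2, 1.
For w in [-2, 1], u = -w^2 - 3*w + 5 is on the right; area = ∫[-2,1] (-w^2 - w + 2) dw = 9/2.

9/2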